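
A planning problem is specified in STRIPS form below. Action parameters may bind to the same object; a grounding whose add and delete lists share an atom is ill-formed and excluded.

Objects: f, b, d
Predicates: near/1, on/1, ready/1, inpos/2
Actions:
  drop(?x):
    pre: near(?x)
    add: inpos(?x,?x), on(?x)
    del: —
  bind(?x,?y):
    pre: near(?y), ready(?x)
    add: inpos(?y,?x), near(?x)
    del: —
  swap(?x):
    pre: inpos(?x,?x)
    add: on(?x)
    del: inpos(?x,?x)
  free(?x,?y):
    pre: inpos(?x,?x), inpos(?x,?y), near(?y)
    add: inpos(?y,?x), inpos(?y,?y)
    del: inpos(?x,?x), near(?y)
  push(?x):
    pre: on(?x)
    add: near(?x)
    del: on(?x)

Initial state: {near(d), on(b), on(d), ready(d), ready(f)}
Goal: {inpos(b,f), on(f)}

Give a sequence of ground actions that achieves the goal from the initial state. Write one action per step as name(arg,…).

1. push(b)  →  {near(b), near(d), on(d), ready(d), ready(f)}
2. bind(f,b)  →  {inpos(b,f), near(b), near(d), near(f), on(d), ready(d), ready(f)}
3. drop(f)  →  {inpos(b,f), inpos(f,f), near(b), near(d), near(f), on(d), on(f), ready(d), ready(f)}

push(b); bind(f,b); drop(f)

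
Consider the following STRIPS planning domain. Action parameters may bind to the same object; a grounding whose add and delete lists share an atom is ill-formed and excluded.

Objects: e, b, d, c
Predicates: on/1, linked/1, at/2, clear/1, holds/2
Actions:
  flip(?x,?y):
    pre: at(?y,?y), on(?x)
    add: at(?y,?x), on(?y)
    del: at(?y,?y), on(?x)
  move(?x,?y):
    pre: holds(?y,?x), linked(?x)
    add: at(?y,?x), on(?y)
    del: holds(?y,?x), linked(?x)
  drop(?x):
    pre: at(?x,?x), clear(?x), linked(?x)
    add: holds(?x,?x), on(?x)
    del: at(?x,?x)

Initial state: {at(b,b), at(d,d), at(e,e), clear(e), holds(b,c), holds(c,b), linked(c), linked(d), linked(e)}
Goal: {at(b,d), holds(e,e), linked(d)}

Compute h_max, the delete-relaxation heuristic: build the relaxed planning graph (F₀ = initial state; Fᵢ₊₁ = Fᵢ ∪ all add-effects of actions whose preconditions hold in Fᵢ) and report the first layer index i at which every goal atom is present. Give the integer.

F0 = init (9 atoms)
F1 = F0 ∪ {at(b,c), holds(e,e), on(b), on(e)}  (13 atoms)
F2 = F1 ∪ {at(b,e), at(d,b), at(d,e), at(e,b), on(d)}  (18 atoms)
F3 = F2 ∪ {at(b,d), at(e,d)}  (20 atoms)
goal ⊆ F3  ⇒  h_max = 3

3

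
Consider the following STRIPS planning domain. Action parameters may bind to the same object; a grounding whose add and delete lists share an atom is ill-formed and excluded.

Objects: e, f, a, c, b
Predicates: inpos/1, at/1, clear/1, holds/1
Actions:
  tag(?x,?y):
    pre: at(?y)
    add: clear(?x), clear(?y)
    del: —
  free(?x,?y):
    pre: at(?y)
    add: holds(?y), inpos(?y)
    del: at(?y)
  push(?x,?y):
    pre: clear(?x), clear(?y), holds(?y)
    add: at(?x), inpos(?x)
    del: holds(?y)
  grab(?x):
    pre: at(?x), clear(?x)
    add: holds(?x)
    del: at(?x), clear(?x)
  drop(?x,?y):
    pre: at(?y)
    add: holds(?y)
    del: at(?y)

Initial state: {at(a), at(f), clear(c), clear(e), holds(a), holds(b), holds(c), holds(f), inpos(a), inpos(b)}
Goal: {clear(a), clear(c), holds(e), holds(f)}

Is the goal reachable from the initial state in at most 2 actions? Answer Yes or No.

1. tag(e,a)  →  {at(a), at(f), clear(a), clear(c), clear(e), holds(a), holds(b), holds(c), holds(f), inpos(a), inpos(b)}
2. push(e,a)  →  {at(a), at(e), at(f), clear(a), clear(c), clear(e), holds(b), holds(c), holds(f), inpos(a), inpos(b), inpos(e)}
3. free(e,e)  →  {at(a), at(f), clear(a), clear(c), clear(e), holds(b), holds(c), holds(e), holds(f), inpos(a), inpos(b), inpos(e)}
optimal plan length = 3; 3 > 2

No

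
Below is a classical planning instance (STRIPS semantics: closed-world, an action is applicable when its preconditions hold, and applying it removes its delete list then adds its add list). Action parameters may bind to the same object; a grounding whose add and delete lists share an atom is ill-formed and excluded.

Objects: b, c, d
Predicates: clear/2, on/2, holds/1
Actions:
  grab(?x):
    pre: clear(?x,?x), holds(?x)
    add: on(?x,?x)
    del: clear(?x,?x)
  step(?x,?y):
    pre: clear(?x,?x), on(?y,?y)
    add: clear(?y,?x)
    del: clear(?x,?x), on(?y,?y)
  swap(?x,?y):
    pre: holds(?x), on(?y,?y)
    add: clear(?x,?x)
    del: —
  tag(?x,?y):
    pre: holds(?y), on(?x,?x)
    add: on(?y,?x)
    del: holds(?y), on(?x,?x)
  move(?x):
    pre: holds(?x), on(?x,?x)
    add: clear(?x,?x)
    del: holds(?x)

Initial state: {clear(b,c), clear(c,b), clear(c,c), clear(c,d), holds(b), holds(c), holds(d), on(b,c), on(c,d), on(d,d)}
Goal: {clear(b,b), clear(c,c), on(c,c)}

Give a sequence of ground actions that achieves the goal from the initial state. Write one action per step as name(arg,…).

1. grab(c)  →  {clear(b,c), clear(c,b), clear(c,d), holds(b), holds(c), holds(d), on(b,c), on(c,c), on(c,d), on(d,d)}
2. swap(b,c)  →  {clear(b,b), clear(b,c), clear(c,b), clear(c,d), holds(b), holds(c), holds(d), on(b,c), on(c,c), on(c,d), on(d,d)}
3. swap(c,c)  →  {clear(b,b), clear(b,c), clear(c,b), clear(c,c), clear(c,d), holds(b), holds(c), holds(d), on(b,c), on(c,c), on(c,d), on(d,d)}

grab(c); swap(b,c); swap(c,c)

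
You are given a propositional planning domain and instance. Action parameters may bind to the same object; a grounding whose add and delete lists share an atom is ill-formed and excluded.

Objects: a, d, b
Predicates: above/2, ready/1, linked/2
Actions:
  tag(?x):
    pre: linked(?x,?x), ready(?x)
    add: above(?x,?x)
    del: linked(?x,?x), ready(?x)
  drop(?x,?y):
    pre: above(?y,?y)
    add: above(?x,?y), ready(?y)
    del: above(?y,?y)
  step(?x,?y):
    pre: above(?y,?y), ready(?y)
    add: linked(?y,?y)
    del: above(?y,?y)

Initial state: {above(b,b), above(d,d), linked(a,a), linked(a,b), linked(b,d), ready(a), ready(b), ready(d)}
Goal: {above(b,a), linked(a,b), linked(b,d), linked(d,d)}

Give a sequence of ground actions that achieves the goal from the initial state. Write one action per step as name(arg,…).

1. tag(a)  →  {above(a,a), above(b,b), above(d,d), linked(a,b), linked(b,d), ready(b), ready(d)}
2. drop(b,a)  →  {above(b,a), above(b,b), above(d,d), linked(a,b), linked(b,d), ready(a), ready(b), ready(d)}
3. step(a,d)  →  {above(b,a), above(b,b), linked(a,b), linked(b,d), linked(d,d), ready(a), ready(b), ready(d)}

tag(a); drop(b,a); step(a,d)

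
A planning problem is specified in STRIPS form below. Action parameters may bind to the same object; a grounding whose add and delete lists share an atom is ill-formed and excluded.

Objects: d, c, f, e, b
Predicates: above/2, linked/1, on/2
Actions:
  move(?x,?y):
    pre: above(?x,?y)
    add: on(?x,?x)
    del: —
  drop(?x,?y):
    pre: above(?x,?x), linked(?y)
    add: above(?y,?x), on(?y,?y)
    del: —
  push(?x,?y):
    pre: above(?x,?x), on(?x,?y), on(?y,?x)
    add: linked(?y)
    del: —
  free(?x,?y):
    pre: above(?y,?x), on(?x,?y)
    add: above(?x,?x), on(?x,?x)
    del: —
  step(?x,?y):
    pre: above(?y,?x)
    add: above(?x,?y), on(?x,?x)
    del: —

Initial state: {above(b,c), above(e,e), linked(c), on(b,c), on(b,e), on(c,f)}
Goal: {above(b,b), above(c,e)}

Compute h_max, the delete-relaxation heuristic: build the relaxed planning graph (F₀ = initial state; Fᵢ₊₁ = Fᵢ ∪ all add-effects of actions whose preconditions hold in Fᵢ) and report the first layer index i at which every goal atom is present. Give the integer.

2

F0 = init (6 atoms)
F1 = F0 ∪ {above(c,b), above(c,e), on(b,b), on(c,c), on(e,e)}  (11 atoms)
F2 = F1 ∪ {above(b,b), above(e,c), linked(e)}  (14 atoms)
goal ⊆ F2  ⇒  h_max = 2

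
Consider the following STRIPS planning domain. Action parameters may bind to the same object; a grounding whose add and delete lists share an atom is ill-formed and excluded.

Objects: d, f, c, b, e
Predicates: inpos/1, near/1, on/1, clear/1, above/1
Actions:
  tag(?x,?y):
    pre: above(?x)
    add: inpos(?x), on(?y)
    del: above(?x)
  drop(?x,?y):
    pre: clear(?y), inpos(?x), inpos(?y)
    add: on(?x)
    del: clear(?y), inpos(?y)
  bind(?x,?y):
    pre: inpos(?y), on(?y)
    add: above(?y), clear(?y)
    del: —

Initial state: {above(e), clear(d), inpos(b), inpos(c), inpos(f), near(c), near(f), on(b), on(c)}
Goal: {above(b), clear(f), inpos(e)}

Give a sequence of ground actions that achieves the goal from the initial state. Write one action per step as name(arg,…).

1. tag(e,f)  →  {clear(d), inpos(b), inpos(c), inpos(e), inpos(f), near(c), near(f), on(b), on(c), on(f)}
2. bind(d,f)  →  {above(f), clear(d), clear(f), inpos(b), inpos(c), inpos(e), inpos(f), near(c), near(f), on(b), on(c), on(f)}
3. bind(d,b)  →  {above(b), above(f), clear(b), clear(d), clear(f), inpos(b), inpos(c), inpos(e), inpos(f), near(c), near(f), on(b), on(c), on(f)}

tag(e,f); bind(d,f); bind(d,b)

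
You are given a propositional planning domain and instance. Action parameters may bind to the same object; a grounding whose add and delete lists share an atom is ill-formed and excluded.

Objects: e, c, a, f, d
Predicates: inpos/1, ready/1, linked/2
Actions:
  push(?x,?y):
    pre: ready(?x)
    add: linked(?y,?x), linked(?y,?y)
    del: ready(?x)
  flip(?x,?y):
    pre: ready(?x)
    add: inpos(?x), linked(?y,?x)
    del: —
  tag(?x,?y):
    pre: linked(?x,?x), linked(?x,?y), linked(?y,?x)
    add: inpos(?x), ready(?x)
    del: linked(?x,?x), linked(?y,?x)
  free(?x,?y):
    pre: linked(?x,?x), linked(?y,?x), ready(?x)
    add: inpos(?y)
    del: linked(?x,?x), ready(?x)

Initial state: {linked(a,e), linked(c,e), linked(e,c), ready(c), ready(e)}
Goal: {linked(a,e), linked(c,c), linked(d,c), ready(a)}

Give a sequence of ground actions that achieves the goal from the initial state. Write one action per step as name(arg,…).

1. push(e,c)  →  {linked(a,e), linked(c,c), linked(c,e), linked(e,c), ready(c)}
2. flip(c,d)  →  {inpos(c), linked(a,e), linked(c,c), linked(c,e), linked(d,c), linked(e,c), ready(c)}
3. push(c,a)  →  {inpos(c), linked(a,a), linked(a,c), linked(a,e), linked(c,c), linked(c,e), linked(d,c), linked(e,c)}
4. tag(a,a)  →  {inpos(a), inpos(c), linked(a,c), linked(a,e), linked(c,c), linked(c,e), linked(d,c), linked(e,c), ready(a)}

push(e,c); flip(c,d); push(c,a); tag(a,a)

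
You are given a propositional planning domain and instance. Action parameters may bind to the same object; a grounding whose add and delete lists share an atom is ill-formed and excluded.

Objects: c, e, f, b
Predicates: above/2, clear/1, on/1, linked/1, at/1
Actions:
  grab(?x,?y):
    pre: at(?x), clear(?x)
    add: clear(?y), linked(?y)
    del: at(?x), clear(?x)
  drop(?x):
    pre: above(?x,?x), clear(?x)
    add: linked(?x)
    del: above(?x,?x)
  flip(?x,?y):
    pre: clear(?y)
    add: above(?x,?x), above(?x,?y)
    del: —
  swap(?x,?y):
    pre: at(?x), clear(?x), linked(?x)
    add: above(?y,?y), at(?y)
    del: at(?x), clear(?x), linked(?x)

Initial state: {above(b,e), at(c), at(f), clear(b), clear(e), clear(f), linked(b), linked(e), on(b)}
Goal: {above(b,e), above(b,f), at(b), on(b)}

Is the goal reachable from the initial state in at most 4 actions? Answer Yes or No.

Yes

1. flip(b,f)  →  {above(b,b), above(b,e), above(b,f), at(c), at(f), clear(b), clear(e), clear(f), linked(b), linked(e), on(b)}
2. grab(f,c)  →  {above(b,b), above(b,e), above(b,f), at(c), clear(b), clear(c), clear(e), linked(b), linked(c), linked(e), on(b)}
3. swap(c,b)  →  {above(b,b), above(b,e), above(b,f), at(b), clear(b), clear(e), linked(b), linked(e), on(b)}
optimal plan length = 3; 3 ≤ 4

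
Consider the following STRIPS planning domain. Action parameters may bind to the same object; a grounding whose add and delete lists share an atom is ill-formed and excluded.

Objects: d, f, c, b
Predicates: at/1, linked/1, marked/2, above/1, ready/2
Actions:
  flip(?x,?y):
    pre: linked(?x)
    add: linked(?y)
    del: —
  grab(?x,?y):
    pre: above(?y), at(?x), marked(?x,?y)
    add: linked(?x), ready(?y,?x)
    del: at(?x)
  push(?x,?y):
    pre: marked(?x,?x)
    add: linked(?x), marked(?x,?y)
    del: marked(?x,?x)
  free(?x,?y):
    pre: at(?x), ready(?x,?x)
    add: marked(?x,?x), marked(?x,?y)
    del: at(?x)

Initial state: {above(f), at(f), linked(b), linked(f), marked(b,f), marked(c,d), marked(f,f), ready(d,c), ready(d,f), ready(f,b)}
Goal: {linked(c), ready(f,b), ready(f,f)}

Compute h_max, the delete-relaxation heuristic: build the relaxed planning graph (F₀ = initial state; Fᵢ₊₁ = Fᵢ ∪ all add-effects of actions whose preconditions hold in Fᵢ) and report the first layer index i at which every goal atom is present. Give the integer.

1

F0 = init (10 atoms)
F1 = F0 ∪ {linked(c), linked(d), marked(f,b), marked(f,c), marked(f,d), ready(f,f)}  (16 atoms)
goal ⊆ F1  ⇒  h_max = 1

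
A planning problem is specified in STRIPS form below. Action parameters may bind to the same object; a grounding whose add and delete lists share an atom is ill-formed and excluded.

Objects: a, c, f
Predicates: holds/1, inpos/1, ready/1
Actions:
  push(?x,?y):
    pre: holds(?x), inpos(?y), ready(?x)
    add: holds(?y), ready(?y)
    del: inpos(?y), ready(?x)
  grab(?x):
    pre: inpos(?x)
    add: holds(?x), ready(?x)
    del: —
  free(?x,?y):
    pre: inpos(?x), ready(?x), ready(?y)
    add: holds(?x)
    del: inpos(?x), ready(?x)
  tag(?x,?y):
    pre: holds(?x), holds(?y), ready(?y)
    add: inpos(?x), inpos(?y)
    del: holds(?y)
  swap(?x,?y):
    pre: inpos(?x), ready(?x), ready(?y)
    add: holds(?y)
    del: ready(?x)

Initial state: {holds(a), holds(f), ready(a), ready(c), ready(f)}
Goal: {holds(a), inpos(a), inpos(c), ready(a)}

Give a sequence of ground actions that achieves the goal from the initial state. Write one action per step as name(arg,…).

tag(a,f); swap(f,c); tag(a,c)

1. tag(a,f)  →  {holds(a), inpos(a), inpos(f), ready(a), ready(c), ready(f)}
2. swap(f,c)  →  {holds(a), holds(c), inpos(a), inpos(f), ready(a), ready(c)}
3. tag(a,c)  →  {holds(a), inpos(a), inpos(c), inpos(f), ready(a), ready(c)}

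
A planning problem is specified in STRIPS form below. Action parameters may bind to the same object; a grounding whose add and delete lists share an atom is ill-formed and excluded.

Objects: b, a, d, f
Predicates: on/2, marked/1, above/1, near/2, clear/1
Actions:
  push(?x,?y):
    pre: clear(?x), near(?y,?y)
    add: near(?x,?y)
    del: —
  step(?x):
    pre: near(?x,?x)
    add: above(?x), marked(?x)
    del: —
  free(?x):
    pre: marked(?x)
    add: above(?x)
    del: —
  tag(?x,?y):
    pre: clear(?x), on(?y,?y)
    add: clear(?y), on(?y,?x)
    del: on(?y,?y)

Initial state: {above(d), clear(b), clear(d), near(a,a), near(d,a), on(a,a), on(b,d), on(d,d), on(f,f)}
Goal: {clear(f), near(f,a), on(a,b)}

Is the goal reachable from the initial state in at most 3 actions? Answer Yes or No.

Yes

1. tag(b,a)  →  {above(d), clear(a), clear(b), clear(d), near(a,a), near(d,a), on(a,b), on(b,d), on(d,d), on(f,f)}
2. tag(b,f)  →  {above(d), clear(a), clear(b), clear(d), clear(f), near(a,a), near(d,a), on(a,b), on(b,d), on(d,d), on(f,b)}
3. push(f,a)  →  {above(d), clear(a), clear(b), clear(d), clear(f), near(a,a), near(d,a), near(f,a), on(a,b), on(b,d), on(d,d), on(f,b)}
optimal plan length = 3; 3 ≤ 3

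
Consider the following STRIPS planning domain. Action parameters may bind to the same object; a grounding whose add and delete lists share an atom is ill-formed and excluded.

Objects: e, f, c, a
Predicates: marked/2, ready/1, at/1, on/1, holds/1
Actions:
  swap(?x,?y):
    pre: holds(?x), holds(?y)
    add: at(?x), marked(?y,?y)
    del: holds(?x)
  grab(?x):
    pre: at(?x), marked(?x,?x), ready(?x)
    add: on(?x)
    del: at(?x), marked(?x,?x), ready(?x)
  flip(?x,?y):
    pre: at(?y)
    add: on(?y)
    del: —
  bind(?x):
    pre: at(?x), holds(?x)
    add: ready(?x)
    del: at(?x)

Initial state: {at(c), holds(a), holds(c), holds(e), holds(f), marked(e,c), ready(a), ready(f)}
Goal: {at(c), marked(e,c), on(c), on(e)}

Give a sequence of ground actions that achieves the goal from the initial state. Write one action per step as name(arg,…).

1. swap(e,e)  →  {at(c), at(e), holds(a), holds(c), holds(f), marked(e,c), marked(e,e), ready(a), ready(f)}
2. flip(e,e)  →  {at(c), at(e), holds(a), holds(c), holds(f), marked(e,c), marked(e,e), on(e), ready(a), ready(f)}
3. flip(e,c)  →  {at(c), at(e), holds(a), holds(c), holds(f), marked(e,c), marked(e,e), on(c), on(e), ready(a), ready(f)}

swap(e,e); flip(e,e); flip(e,c)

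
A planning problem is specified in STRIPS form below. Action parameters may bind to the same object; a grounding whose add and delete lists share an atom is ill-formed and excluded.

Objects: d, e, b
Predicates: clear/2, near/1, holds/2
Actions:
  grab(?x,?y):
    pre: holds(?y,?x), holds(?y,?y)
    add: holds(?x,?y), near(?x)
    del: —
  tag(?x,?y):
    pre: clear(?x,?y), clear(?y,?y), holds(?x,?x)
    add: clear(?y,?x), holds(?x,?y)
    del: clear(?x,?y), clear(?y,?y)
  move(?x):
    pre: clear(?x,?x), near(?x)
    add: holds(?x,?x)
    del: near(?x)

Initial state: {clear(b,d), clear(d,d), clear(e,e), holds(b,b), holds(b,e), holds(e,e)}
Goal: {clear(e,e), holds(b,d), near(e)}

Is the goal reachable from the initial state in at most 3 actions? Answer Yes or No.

1. grab(e,e)  →  {clear(b,d), clear(d,d), clear(e,e), holds(b,b), holds(b,e), holds(e,e), near(e)}
2. tag(b,d)  →  {clear(d,b), clear(e,e), holds(b,b), holds(b,d), holds(b,e), holds(e,e), near(e)}
optimal plan length = 2; 2 ≤ 3

Yes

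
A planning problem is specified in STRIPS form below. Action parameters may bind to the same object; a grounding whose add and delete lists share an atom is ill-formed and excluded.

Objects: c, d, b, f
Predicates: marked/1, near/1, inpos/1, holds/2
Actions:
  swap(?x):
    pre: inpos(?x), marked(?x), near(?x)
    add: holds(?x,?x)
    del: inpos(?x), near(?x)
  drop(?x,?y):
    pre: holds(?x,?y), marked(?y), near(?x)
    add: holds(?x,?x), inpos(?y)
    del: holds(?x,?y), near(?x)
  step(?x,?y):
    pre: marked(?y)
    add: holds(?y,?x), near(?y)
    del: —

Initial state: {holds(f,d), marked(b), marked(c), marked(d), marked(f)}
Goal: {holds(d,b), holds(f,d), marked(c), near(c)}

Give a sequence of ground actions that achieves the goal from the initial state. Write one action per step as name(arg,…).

1. step(c,c)  →  {holds(c,c), holds(f,d), marked(b), marked(c), marked(d), marked(f), near(c)}
2. step(b,d)  →  {holds(c,c), holds(d,b), holds(f,d), marked(b), marked(c), marked(d), marked(f), near(c), near(d)}

step(c,c); step(b,d)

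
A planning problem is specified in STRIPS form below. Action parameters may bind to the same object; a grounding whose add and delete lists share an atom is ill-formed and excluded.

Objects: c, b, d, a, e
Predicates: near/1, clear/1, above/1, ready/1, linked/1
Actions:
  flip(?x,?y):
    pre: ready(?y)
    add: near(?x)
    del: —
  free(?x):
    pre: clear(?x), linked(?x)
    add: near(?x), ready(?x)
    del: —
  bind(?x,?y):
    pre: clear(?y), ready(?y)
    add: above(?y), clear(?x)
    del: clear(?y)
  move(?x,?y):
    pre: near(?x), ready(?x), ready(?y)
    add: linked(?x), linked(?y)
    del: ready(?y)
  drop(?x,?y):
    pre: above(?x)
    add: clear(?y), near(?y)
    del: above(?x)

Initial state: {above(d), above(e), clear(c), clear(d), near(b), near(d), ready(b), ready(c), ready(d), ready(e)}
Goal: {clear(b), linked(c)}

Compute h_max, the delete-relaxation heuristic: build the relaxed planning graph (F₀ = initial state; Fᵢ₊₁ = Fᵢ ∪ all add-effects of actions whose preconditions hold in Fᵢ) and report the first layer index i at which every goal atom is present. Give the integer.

F0 = init (10 atoms)
F1 = F0 ∪ {above(c), clear(a), clear(b), clear(e), linked(b), linked(c), linked(d), linked(e), near(a), near(c), near(e)}  (21 atoms)
goal ⊆ F1  ⇒  h_max = 1

1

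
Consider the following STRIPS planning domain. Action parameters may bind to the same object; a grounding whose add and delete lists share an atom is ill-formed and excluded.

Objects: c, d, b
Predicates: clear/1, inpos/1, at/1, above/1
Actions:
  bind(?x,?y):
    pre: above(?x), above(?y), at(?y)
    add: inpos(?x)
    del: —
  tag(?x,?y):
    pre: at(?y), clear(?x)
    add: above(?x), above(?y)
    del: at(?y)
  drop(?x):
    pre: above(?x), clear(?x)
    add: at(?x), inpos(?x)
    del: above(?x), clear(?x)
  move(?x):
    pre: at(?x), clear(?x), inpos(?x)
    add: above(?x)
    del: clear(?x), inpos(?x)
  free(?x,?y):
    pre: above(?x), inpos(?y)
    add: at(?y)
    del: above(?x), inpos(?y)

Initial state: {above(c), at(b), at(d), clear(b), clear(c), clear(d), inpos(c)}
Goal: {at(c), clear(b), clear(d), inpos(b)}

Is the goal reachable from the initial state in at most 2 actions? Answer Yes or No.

1. tag(d,b)  →  {above(b), above(c), above(d), at(d), clear(b), clear(c), clear(d), inpos(c)}
2. bind(b,d)  →  {above(b), above(c), above(d), at(d), clear(b), clear(c), clear(d), inpos(b), inpos(c)}
3. drop(c)  →  {above(b), above(d), at(c), at(d), clear(b), clear(d), inpos(b), inpos(c)}
optimal plan length = 3; 3 > 2

No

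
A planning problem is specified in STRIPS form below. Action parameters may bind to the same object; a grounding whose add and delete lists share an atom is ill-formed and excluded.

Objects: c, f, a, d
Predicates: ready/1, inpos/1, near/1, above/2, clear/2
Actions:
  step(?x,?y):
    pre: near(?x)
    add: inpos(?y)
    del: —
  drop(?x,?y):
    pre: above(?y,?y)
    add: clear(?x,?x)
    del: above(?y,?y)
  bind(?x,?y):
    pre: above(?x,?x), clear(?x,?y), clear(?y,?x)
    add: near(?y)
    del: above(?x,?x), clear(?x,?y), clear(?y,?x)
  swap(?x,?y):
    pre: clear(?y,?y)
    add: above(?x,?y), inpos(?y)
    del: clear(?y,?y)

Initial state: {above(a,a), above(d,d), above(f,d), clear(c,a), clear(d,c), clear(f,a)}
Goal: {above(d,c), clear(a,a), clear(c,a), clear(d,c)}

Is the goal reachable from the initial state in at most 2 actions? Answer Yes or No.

No

1. drop(c,a)  →  {above(d,d), above(f,d), clear(c,a), clear(c,c), clear(d,c), clear(f,a)}
2. drop(a,d)  →  {above(f,d), clear(a,a), clear(c,a), clear(c,c), clear(d,c), clear(f,a)}
3. swap(d,c)  →  {above(d,c), above(f,d), clear(a,a), clear(c,a), clear(d,c), clear(f,a), inpos(c)}
optimal plan length = 3; 3 > 2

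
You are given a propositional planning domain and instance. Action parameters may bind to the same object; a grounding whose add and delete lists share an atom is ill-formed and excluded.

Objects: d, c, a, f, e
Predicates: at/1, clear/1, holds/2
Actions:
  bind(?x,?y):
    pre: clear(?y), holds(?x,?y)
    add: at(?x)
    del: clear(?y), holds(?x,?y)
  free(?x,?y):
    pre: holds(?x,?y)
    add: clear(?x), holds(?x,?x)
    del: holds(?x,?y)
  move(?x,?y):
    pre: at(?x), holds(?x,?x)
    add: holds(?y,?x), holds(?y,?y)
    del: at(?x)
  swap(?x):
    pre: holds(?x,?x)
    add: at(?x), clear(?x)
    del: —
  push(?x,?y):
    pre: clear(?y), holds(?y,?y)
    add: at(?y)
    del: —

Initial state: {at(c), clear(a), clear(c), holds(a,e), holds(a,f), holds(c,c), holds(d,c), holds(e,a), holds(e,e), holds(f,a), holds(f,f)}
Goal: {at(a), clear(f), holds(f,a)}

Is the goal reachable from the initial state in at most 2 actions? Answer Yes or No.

1. free(a,f)  →  {at(c), clear(a), clear(c), holds(a,a), holds(a,e), holds(c,c), holds(d,c), holds(e,a), holds(e,e), holds(f,a), holds(f,f)}
2. bind(a,a)  →  {at(a), at(c), clear(c), holds(a,e), holds(c,c), holds(d,c), holds(e,a), holds(e,e), holds(f,a), holds(f,f)}
3. swap(f)  →  {at(a), at(c), at(f), clear(c), clear(f), holds(a,e), holds(c,c), holds(d,c), holds(e,a), holds(e,e), holds(f,a), holds(f,f)}
optimal plan length = 3; 3 > 2

No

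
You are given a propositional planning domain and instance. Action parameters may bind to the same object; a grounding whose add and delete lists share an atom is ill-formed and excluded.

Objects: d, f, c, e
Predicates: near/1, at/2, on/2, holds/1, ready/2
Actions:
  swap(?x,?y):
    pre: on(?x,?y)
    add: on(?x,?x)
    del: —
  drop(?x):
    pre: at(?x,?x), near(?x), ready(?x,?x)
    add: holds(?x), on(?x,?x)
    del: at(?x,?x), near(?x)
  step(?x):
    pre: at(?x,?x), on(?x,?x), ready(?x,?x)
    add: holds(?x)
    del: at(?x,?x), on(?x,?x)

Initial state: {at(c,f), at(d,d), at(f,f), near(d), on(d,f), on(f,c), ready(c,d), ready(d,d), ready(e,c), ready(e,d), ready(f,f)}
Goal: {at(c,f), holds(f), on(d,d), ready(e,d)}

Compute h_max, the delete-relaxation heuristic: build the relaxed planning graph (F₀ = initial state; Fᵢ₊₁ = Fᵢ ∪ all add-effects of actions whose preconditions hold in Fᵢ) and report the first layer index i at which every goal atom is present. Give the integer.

F0 = init (11 atoms)
F1 = F0 ∪ {holds(d), on(d,d), on(f,f)}  (14 atoms)
F2 = F1 ∪ {holds(f)}  (15 atoms)
goal ⊆ F2  ⇒  h_max = 2

2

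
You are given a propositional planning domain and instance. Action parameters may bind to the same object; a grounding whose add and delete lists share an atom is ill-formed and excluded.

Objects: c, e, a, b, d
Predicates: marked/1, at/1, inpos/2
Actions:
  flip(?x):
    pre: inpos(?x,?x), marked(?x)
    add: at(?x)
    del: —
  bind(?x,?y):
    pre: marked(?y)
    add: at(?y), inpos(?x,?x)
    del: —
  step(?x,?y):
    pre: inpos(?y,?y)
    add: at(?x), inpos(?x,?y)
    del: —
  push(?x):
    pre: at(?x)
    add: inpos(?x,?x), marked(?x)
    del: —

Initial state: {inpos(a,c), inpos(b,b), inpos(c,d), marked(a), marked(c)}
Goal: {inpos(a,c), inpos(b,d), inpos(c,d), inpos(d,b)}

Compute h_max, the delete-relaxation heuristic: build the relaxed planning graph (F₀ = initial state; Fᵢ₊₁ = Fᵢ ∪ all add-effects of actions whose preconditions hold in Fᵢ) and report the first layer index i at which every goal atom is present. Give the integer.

2

F0 = init (5 atoms)
F1 = F0 ∪ {at(a), at(b), at(c), at(d), at(e), inpos(a,a), inpos(a,b), inpos(c,b), inpos(c,c), inpos(d,b), inpos(d,d), inpos(e,b), inpos(e,e)}  (18 atoms)
F2 = F1 ∪ {inpos(a,d), inpos(a,e), inpos(b,a), inpos(b,c), inpos(b,d), inpos(b,e), inpos(c,a), inpos(c,e), inpos(d,a), inpos(d,c), inpos(d,e), inpos(e,a), inpos(e,c), inpos(e,d), marked(b), marked(d), marked(e)}  (35 atoms)
goal ⊆ F2  ⇒  h_max = 2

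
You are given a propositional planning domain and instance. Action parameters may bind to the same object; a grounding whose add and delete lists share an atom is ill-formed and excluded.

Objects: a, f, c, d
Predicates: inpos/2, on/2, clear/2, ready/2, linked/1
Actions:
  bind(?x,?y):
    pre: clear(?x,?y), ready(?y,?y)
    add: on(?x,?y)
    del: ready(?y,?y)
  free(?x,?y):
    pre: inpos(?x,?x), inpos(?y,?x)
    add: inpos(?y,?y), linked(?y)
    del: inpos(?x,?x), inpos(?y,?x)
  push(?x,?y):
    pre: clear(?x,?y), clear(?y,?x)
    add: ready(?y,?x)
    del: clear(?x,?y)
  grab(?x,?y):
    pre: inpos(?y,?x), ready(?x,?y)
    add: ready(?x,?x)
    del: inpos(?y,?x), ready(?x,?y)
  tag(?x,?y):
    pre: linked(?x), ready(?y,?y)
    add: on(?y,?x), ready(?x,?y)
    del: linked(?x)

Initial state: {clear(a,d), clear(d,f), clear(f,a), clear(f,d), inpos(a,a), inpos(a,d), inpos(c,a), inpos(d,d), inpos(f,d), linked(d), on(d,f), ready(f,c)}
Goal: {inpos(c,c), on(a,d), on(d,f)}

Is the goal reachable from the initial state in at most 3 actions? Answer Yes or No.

1. free(a,c)  →  {clear(a,d), clear(d,f), clear(f,a), clear(f,d), inpos(a,d), inpos(c,c), inpos(d,d), inpos(f,d), linked(c), linked(d), on(d,f), ready(f,c)}
2. push(f,d)  →  {clear(a,d), clear(d,f), clear(f,a), inpos(a,d), inpos(c,c), inpos(d,d), inpos(f,d), linked(c), linked(d), on(d,f), ready(d,f), ready(f,c)}
3. grab(d,f)  →  {clear(a,d), clear(d,f), clear(f,a), inpos(a,d), inpos(c,c), inpos(d,d), linked(c), linked(d), on(d,f), ready(d,d), ready(f,c)}
4. bind(a,d)  →  {clear(a,d), clear(d,f), clear(f,a), inpos(a,d), inpos(c,c), inpos(d,d), linked(c), linked(d), on(a,d), on(d,f), ready(f,c)}
optimal plan length = 4; 4 > 3

No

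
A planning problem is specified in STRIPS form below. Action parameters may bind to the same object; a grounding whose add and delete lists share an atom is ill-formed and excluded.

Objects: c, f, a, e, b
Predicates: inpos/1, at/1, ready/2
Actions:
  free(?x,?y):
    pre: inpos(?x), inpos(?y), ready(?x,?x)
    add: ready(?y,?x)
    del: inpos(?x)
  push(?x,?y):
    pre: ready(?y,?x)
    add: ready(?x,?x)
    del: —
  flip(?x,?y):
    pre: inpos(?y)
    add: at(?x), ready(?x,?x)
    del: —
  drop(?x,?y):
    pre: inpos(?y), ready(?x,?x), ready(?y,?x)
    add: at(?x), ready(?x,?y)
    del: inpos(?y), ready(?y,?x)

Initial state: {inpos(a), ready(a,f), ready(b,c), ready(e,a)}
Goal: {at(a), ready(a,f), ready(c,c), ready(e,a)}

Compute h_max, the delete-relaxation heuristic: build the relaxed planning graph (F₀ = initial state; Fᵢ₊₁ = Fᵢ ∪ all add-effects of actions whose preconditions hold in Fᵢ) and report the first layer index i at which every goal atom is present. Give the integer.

1

F0 = init (4 atoms)
F1 = F0 ∪ {at(a), at(b), at(c), at(e), at(f), ready(a,a), ready(b,b), ready(c,c), ready(e,e), ready(f,f)}  (14 atoms)
goal ⊆ F1  ⇒  h_max = 1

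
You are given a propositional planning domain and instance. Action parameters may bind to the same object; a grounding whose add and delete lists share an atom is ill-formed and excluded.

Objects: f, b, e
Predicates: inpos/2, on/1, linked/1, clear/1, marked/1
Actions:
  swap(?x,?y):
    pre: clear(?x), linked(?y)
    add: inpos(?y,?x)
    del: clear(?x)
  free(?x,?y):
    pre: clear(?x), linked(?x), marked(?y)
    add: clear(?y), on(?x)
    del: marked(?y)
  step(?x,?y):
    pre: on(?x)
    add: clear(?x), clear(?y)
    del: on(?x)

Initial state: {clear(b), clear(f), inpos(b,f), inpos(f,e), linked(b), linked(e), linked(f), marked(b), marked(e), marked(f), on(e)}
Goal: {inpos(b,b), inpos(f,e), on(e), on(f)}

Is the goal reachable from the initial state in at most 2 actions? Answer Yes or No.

Yes

1. swap(b,b)  →  {clear(f), inpos(b,b), inpos(b,f), inpos(f,e), linked(b), linked(e), linked(f), marked(b), marked(e), marked(f), on(e)}
2. free(f,f)  →  {clear(f), inpos(b,b), inpos(b,f), inpos(f,e), linked(b), linked(e), linked(f), marked(b), marked(e), on(e), on(f)}
optimal plan length = 2; 2 ≤ 2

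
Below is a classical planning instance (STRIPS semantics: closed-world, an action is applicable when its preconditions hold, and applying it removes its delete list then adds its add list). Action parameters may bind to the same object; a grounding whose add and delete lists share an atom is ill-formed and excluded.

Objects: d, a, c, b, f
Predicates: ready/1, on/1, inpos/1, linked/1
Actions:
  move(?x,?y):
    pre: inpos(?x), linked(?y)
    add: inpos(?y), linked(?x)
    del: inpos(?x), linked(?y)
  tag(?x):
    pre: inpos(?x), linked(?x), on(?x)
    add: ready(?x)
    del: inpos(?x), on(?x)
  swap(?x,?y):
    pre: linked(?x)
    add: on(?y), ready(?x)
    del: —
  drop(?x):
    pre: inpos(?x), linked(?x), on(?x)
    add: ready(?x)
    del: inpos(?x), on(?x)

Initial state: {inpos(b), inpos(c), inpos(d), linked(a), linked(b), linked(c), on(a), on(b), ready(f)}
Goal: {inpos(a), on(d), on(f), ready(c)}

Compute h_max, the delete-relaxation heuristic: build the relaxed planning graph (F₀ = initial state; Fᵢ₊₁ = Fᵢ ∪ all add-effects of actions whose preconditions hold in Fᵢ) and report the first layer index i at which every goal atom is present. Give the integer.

F0 = init (9 atoms)
F1 = F0 ∪ {inpos(a), linked(d), on(c), on(d), on(f), ready(a), ready(b), ready(c)}  (17 atoms)
goal ⊆ F1  ⇒  h_max = 1

1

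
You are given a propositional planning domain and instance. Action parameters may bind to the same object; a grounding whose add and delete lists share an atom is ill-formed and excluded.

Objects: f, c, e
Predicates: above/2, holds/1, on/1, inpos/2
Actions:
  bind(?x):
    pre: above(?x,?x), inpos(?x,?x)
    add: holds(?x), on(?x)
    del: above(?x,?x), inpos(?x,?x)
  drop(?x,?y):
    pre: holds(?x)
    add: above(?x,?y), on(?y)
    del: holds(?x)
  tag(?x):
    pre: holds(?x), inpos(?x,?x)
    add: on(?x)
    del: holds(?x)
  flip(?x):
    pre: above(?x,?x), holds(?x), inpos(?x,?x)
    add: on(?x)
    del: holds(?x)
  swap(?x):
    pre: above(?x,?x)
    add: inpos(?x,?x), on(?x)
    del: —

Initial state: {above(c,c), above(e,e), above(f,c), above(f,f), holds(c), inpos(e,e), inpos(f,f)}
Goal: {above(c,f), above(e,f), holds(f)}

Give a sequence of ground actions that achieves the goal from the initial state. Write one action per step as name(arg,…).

1. bind(f)  →  {above(c,c), above(e,e), above(f,c), holds(c), holds(f), inpos(e,e), on(f)}
2. bind(e)  →  {above(c,c), above(f,c), holds(c), holds(e), holds(f), on(e), on(f)}
3. drop(c,f)  →  {above(c,c), above(c,f), above(f,c), holds(e), holds(f), on(e), on(f)}
4. drop(e,f)  →  {above(c,c), above(c,f), above(e,f), above(f,c), holds(f), on(e), on(f)}

bind(f); bind(e); drop(c,f); drop(e,f)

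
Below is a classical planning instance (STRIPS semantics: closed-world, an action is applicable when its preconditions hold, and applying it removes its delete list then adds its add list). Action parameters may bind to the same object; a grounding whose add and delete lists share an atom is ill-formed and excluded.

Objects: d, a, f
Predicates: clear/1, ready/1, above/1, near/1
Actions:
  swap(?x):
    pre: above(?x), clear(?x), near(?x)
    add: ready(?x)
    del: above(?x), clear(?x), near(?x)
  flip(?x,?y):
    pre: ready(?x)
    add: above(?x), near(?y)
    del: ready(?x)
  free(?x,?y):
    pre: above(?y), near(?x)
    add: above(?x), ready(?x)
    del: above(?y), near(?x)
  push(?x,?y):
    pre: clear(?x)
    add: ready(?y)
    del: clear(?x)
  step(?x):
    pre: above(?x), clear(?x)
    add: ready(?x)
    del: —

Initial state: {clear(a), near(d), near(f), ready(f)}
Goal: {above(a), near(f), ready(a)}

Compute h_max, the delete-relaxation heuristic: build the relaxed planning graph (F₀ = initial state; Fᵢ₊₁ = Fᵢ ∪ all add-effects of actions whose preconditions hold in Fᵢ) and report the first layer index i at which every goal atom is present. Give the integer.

F0 = init (4 atoms)
F1 = F0 ∪ {above(f), near(a), ready(a), ready(d)}  (8 atoms)
F2 = F1 ∪ {above(a), above(d)}  (10 atoms)
goal ⊆ F2  ⇒  h_max = 2

2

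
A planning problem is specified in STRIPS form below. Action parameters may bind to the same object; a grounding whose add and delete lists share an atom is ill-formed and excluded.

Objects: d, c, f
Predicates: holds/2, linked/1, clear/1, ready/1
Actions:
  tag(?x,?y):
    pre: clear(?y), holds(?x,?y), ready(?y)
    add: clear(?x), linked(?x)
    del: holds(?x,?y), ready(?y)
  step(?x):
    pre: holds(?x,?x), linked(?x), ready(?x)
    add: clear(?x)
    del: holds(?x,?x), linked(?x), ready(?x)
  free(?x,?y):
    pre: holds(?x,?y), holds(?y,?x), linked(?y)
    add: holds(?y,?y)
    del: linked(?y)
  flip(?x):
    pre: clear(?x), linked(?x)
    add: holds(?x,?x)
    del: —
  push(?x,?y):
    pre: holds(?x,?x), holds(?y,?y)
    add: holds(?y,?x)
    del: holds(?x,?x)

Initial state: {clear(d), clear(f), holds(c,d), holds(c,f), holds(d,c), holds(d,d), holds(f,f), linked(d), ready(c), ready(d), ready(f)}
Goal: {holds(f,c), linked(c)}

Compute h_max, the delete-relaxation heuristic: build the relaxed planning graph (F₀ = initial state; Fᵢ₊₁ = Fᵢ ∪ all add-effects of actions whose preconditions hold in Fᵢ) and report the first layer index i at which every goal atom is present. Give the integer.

F0 = init (11 atoms)
F1 = F0 ∪ {clear(c), holds(d,f), holds(f,d), linked(c), linked(f)}  (16 atoms)
F2 = F1 ∪ {holds(c,c)}  (17 atoms)
F3 = F2 ∪ {holds(f,c)}  (18 atoms)
goal ⊆ F3  ⇒  h_max = 3

3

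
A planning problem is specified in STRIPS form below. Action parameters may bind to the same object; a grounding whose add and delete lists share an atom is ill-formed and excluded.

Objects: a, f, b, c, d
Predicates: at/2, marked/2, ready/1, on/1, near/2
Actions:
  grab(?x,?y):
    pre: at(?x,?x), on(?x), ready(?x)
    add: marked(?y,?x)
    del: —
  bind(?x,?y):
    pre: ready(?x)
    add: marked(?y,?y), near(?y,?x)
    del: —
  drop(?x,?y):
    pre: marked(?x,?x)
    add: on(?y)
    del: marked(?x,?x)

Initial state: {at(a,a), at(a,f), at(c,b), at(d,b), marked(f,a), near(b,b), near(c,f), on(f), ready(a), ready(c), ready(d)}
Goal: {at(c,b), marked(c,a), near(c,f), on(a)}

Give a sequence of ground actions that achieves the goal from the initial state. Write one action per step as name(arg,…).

bind(a,a); drop(a,a); grab(a,c)

1. bind(a,a)  →  {at(a,a), at(a,f), at(c,b), at(d,b), marked(a,a), marked(f,a), near(a,a), near(b,b), near(c,f), on(f), ready(a), ready(c), ready(d)}
2. drop(a,a)  →  {at(a,a), at(a,f), at(c,b), at(d,b), marked(f,a), near(a,a), near(b,b), near(c,f), on(a), on(f), ready(a), ready(c), ready(d)}
3. grab(a,c)  →  {at(a,a), at(a,f), at(c,b), at(d,b), marked(c,a), marked(f,a), near(a,a), near(b,b), near(c,f), on(a), on(f), ready(a), ready(c), ready(d)}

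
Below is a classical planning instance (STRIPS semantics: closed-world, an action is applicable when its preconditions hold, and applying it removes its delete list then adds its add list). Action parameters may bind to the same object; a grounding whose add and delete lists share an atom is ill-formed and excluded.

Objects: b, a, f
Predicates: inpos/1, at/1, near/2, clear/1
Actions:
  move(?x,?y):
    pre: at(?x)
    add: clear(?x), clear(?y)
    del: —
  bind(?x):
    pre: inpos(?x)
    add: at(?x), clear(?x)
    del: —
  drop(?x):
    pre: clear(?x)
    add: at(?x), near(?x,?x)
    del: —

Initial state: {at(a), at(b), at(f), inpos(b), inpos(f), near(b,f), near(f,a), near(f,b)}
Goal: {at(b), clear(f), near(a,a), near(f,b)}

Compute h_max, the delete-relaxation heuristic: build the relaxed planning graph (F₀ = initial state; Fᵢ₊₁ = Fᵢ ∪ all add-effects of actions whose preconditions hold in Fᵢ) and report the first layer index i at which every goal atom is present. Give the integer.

F0 = init (8 atoms)
F1 = F0 ∪ {clear(a), clear(b), clear(f)}  (11 atoms)
F2 = F1 ∪ {near(a,a), near(b,b), near(f,f)}  (14 atoms)
goal ⊆ F2  ⇒  h_max = 2

2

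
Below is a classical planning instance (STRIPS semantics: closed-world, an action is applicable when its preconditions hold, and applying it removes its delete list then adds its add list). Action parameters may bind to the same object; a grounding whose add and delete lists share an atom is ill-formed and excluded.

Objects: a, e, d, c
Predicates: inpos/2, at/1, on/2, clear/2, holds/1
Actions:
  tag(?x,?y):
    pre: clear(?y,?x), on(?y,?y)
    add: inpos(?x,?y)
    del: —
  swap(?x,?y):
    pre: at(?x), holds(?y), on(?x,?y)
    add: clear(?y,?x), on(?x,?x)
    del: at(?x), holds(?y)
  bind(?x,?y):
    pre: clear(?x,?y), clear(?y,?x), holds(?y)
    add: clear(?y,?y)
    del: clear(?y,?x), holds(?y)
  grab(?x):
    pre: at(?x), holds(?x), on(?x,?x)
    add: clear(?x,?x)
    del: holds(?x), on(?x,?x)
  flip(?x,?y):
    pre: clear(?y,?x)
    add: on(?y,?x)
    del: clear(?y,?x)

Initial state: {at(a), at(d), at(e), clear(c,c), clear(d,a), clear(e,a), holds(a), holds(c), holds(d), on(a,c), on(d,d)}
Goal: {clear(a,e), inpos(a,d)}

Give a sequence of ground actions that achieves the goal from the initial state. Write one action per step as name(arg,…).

tag(a,d); flip(a,e); swap(e,a)

1. tag(a,d)  →  {at(a), at(d), at(e), clear(c,c), clear(d,a), clear(e,a), holds(a), holds(c), holds(d), inpos(a,d), on(a,c), on(d,d)}
2. flip(a,e)  →  {at(a), at(d), at(e), clear(c,c), clear(d,a), holds(a), holds(c), holds(d), inpos(a,d), on(a,c), on(d,d), on(e,a)}
3. swap(e,a)  →  {at(a), at(d), clear(a,e), clear(c,c), clear(d,a), holds(c), holds(d), inpos(a,d), on(a,c), on(d,d), on(e,a), on(e,e)}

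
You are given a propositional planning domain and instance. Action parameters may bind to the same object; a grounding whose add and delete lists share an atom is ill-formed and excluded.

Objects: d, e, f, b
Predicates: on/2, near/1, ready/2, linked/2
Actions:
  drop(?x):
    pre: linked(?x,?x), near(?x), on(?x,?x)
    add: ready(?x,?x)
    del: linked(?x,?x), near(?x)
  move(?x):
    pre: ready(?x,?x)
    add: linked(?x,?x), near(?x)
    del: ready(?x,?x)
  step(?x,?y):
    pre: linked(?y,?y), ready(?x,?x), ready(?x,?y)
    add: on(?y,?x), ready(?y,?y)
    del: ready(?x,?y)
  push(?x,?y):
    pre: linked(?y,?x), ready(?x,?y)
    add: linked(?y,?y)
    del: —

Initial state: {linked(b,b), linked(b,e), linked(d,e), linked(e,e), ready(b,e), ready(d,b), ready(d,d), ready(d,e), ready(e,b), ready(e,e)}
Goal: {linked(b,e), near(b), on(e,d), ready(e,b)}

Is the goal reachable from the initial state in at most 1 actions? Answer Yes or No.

1. step(d,e)  →  {linked(b,b), linked(b,e), linked(d,e), linked(e,e), on(e,d), ready(b,e), ready(d,b), ready(d,d), ready(e,b), ready(e,e)}
2. step(d,b)  →  {linked(b,b), linked(b,e), linked(d,e), linked(e,e), on(b,d), on(e,d), ready(b,b), ready(b,e), ready(d,d), ready(e,b), ready(e,e)}
3. move(b)  →  {linked(b,b), linked(b,e), linked(d,e), linked(e,e), near(b), on(b,d), on(e,d), ready(b,e), ready(d,d), ready(e,b), ready(e,e)}
optimal plan length = 3; 3 > 1

No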